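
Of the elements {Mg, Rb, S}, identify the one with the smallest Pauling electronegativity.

Rb

Electronegativity increases across a period and decreases down a group, tracking effective nuclear charge and atomic size.
Neither a single period nor a single group — weigh both effects.
Mg > Rb: relative to Rb, both the across-period and down-group shifts push Mg's electronegativity up.
S > Mg: both are in period 3; the period trend gives S the larger value.
Tabulated electronegativity (Pauling): Mg 1.31, S 2.58, Rb 0.82.
The smallest Pauling electronegativity among these belongs to Rb.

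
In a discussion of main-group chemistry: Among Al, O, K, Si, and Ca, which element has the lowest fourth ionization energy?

Si

The fourth ionization energy removes an electron from the +3 ion. For each element: Al³⁺ is the bare [Ne] core; O³⁺ still has 3 valence electrons; K³⁺ is already 2 electrons into the core; Si³⁺ still has 1 valence electron; Ca³⁺ is already 1 electron into the core.
Usually core removal costs more than valence removal, but here the competition is close: a tightly held n=2 valence electron can cost more to remove than an n=3 core electron, so the actual values have to decide it.
Valence configurations: O³⁺ [He]2s²2p¹, Si³⁺ [Ne]3s¹.
Approximate IE_4 values (kJ/mol): Al 11577, O 7469, K 5877, Si 4356, Ca 6491.
So the fourth ionization energies run Si < K < Ca < O < Al.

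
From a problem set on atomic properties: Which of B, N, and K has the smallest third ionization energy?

B

The third ionization energy removes an electron from the +2 ion. For each element: B²⁺ still has 1 valence electron; N²⁺ still has 3 valence electrons; K²⁺ is already 1 electron into the core.
Usually core removal costs more than valence removal, but here the competition is close: a tightly held n=2 valence electron can cost more to remove than an n=3 core electron, so the actual values have to decide it.
Valence configurations: B²⁺ [He]2s¹, N²⁺ [He]2s²2p¹.
Tabulated IE_3 (kJ/mol): B 3660, N 4578, K 4420.
Overall IE_3 order: B < K < N.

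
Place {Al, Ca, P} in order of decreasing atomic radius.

Ca > Al > P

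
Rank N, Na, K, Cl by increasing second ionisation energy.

IE_2 is the cost of taking one more electron from the +1 cation: N⁺ still has 4 valence electrons; Na⁺ is the bare [Ne] core; K⁺ is the bare [Ar] core; Cl⁺ still has 6 valence electrons.
Breaking into a closed-shell core is much more expensive than removing a leftover valence electron — K and Na have the largest IE_2 here.
Valence configurations: N⁺ [He]2s²2p², Cl⁺ [Ne]3s²3p⁴.
Tabulated IE_2 (kJ/mol): N 2856, Na 4562, K 3052, Cl 2298.
Overall IE_2 order: Cl < N < K < Na.

Cl < N < K < Na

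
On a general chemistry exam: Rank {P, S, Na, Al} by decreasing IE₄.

Al, Na, P, S

Consider each +3 ion: P³⁺ still has 2 valence electrons; S³⁺ still has 3 valence electrons; Na³⁺ is already 2 electrons into the core; Al³⁺ is the bare [Ne] core.
Breaking into a closed-shell core is much more expensive than removing a leftover valence electron — Na and Al have the largest IE_4 here.
Valence configurations: P³⁺ [Ne]3s², S³⁺ [Ne]3s²3p¹.
S³⁺ loses a lone 3p electron whereas P³⁺ must break into a filled 3s² pair, so IE_4(P) > IE_4(S) even though S has the higher nuclear charge.
Tabulated IE_4 (kJ/mol): P 4964, S 4556, Na 9543, Al 11577.
So the fourth ionization energies run S < P < Na < Al.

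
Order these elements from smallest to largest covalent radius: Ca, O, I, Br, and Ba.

Across a period the added protons contract the valence shell; down a group each new principal shell makes the atom larger.
These span different periods and groups, so the two trends combine.
Br > O: period and group pull opposite ways; the down-group shift dominates (114 vs 63 pm).
I > Br: I sits below Br in group 17, so the down-group effect alone puts I larger.
Ca > I: period and group pull opposite ways; the across-period shift dominates (171 vs 133 pm).
Ba > Ca: they share group 2; the group trend gives Ba the larger value.
Tabulated atomic radius (pm): O 63, Ca 171, Br 114, I 133, Ba 196.
So from smallest to largest: O < Br < I < Ca < Ba.

O, Br, I, Ca, Ba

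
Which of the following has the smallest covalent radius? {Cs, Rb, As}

As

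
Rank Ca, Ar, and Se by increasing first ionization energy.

Ca < Se < Ar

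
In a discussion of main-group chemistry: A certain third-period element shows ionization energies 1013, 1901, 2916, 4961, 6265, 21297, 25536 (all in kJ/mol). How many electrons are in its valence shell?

5

Look for the largest jump between consecutive ionization energies: IE6/IE5 ≈ 3.4, far larger than any earlier ratio.
That jump marks the point where a core electron is being removed. So the atom has 5 valence electrons.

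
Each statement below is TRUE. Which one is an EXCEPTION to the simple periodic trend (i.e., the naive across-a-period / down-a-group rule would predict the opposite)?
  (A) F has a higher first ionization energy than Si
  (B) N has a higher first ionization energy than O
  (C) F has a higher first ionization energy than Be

(B)

The general trend: first ionization energy increases across a period and decreases down a group.
(A) F (period 2, group 17) vs Si (period 3, group 14): the stated order agrees with the simple trend.
(B) N (period 2, group 15) vs O (period 2, group 16): the stated order contradicts the simple trend.
(C) F (period 2, group 17) vs Be (period 2, group 2): the stated order agrees with the simple trend.
The exception is (B): pairing an electron in O's 2p⁴ costs repulsion energy, so O ionizes more easily than half-filled N (2p³).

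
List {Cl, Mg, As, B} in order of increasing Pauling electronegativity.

Mg < B < As < Cl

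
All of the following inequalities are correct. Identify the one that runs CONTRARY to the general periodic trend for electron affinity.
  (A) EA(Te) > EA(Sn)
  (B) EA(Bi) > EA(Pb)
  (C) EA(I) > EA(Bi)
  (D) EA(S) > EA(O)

(D)

The general trend: electron affinity increases across a period and decreases down a group.
(A) Te (period 5, group 16) vs Sn (period 5, group 14): the stated order agrees with the simple trend.
(B) Bi (period 6, group 15) vs Pb (period 6, group 14): the stated order agrees with the simple trend.
(C) I (period 5, group 17) vs Bi (period 6, group 15): the stated order agrees with the simple trend.
(D) S (period 3, group 16) vs O (period 2, group 16): the stated order contradicts the simple trend.
The exception is (D): the compact 2p subshell of O repels the added electron more than S's larger 3p does.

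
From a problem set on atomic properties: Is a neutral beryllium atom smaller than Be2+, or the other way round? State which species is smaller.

Be2+

Forming Be2+ removes 2 electrons from Be. Fewer electrons for the same nuclear charge means less shielding and a higher Z_eff on the remaining electrons, and for main-group metals the entire outer shell is lost.
A cation is smaller than its parent atom: Be2+ < Be.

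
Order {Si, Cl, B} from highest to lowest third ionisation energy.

The third ionization energy removes an electron from the +2 ion. For each element: Si²⁺ still has 2 valence electrons; Cl²⁺ still has 5 valence electrons; B²⁺ still has 1 valence electron.
All are still removing valence electrons, so compare the +2 ions as you would atoms: IE_3 generally rises across a period (higher Z_eff) and falls down a group (larger shell), subject to the usual subshell exceptions.
Valence configurations: Si²⁺ [Ne]3s², Cl²⁺ [Ne]3s²3p³, B²⁺ [He]2s¹.
The numbers (kJ/mol): Si 3232, Cl 3822, B 3660.
Hence IE_3: Si < B < Cl.

Cl > B > Si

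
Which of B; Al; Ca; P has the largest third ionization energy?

Ca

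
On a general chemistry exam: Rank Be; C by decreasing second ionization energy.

IE_2 is the cost of taking one more electron from the +1 cation: Be⁺ still has 1 valence electron; C⁺ still has 3 valence electrons.
All are still removing valence electrons, so compare the +1 ions as you would atoms: IE_2 generally rises across a period (higher Z_eff) and falls down a group (larger shell), subject to the usual subshell exceptions.
Valence configurations: Be⁺ [He]2s¹, C⁺ [He]2s²2p¹.
Tabulated IE_2 (kJ/mol): Be 1757, C 2353.
Putting it together, IE_2: Be < C.

C, Be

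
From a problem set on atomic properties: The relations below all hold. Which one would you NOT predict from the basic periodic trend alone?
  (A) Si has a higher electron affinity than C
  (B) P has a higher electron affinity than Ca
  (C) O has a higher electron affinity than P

The general trend: electron affinity increases across a period and decreases down a group.
(A) Si (period 3, group 14) vs C (period 2, group 14): the stated order contradicts the simple trend.
(B) P (period 3, group 15) vs Ca (period 4, group 2): the stated order agrees with the simple trend.
(C) O (period 2, group 16) vs P (period 3, group 15): the stated order agrees with the simple trend.
The exception is (A): Si's larger, more diffuse 3p orbitals accept an added electron slightly more readily than C's compact 2p.

(A)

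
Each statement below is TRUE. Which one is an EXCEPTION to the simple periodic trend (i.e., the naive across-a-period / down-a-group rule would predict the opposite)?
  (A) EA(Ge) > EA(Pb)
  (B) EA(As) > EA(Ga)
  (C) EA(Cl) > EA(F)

(C)

The general trend: electron affinity increases across a period and decreases down a group.
(A) Ge (period 4, group 14) vs Pb (period 6, group 14): the stated order agrees with the simple trend.
(B) As (period 4, group 15) vs Ga (period 4, group 13): the stated order agrees with the simple trend.
(C) Cl (period 3, group 17) vs F (period 2, group 17): the stated order contradicts the simple trend.
The exception is (C): F's small 2p subshell makes the incoming electron feel strong e⁻–e⁻ repulsion, so Cl actually releases more energy on gaining an electron.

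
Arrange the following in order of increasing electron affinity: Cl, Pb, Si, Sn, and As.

Atoms with high Z_eff and room in the valence shell (especially the halogens) have the most exothermic electron affinities.
Neither a single period nor a single group — weigh both effects.
As > Pb: both effects reinforce here, so As is clearly the higher of the two.
Sn > As: this pair runs against the simple trend — see the exception note.
Si > Sn: Si sits above Sn in group 14, so the down-group effect alone puts Si higher.
Cl > Si: both are in period 3; the period trend gives Cl the larger value.
Note the exception: Sn has a higher electron affinity than As, contrary to the simple trend — adding an electron to As's half-filled np³ subshell costs electron-pairing energy.
Tabulated electron affinity (kJ/mol): Si 134, Cl 349, As 78, Sn 107, Pb 35.
So from lowest to highest: Pb < As < Sn < Si < Cl.

Pb < As < Sn < Si < Cl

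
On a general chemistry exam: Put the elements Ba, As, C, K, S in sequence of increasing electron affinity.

C is in period 2, group 14; S is in period 3, group 16; K is in period 4, group 1; As is in period 4, group 15; Ba is in period 6, group 2.
EA tends to increase across a period and decrease down a group, though the pattern is less regular than for IE or radius.
These span different periods and groups, so the two trends combine.
K > Ba: the two effects oppose for this pair; the down-group effect wins (48 vs 14 kJ/mol).
As > K: both are in period 4; the period trend gives As the larger value.
C > As: period and group pull opposite ways; the down-group shift dominates (122 vs 78 kJ/mol).
S > C: period and group pull opposite ways; the across-period shift dominates (200 vs 122 kJ/mol).
Approximate values (kJ/mol): C 122, S 200, K 48, As 78, Ba 14.
So from lowest to highest: Ba < K < As < C < S.

Ba, K, As, C, S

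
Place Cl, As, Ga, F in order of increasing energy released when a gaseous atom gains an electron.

F is in period 2, group 17; Cl is in period 3, group 17; Ga is in period 4, group 13; As is in period 4, group 15.
Adding an electron releases more energy for atoms nearer the top right (short of the noble gases).
Neither a single period nor a single group — weigh both effects.
As > Ga: both are in period 4; the period trend gives As the larger value.
F > As: both effects reinforce here, so F is clearly the higher of the two.
Cl > F: this pair runs against the simple trend — see the exception note.
Note the exception: Cl has a higher electron affinity than F, contrary to the simple trend — F's small 2p subshell makes the incoming electron feel strong e⁻–e⁻ repulsion, so Cl actually releases more energy on gaining an electron.
Approximate values (kJ/mol): F 328, Cl 349, Ga 29, As 78.
So from lowest to highest: Ga < As < F < Cl.

Ga < As < F < Cl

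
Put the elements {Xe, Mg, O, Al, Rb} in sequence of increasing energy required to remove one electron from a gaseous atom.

Rb, Al, Mg, Xe, O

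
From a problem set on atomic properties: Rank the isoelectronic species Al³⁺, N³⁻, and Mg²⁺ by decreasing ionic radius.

All of these have 10 electrons, so size is governed by nuclear charge alone: the more protons, the stronger the pull on the same electron cloud, and the smaller the ion.
Nuclear charges: Al³⁺ (Z=13), Mg²⁺ (Z=12), N³⁻ (Z=7).
Largest to smallest: N³⁻ > Mg²⁺ > Al³⁺.

N³⁻ > Mg²⁺ > Al³⁺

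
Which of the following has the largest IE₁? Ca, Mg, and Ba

Mg

Mg is in period 3, group 2; Ca is in period 4, group 2; Ba is in period 6, group 2.
IE₁ increases left→right with effective nuclear charge and decreases top→bottom as the valence shell moves farther out.
All are in group 2, so first ionization energy increases up the group.
The largest IE₁ among these belongs to Mg.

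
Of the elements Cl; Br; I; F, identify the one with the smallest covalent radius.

Radius decreases left→right (rising Z_eff, same n) and increases top→bottom (higher n).
All are in group 17, so atomic radius increases down the group.
The smallest covalent radius among these belongs to F.

F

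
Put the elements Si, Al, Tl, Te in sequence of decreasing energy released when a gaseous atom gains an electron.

Te > Si > Al > Tl

Al is in period 3, group 13; Si is in period 3, group 14; Te is in period 5, group 16; Tl is in period 6, group 13.
EA tends to increase across a period and decrease down a group, though the pattern is less regular than for IE or radius.
These span different periods and groups, so the two trends combine.
Al > Tl: they share group 13; the group trend gives Al the larger value.
Si > Al: Si lies to the right of Al in period 3, so the across-period effect alone puts Si higher.
Te > Si: period and group pull opposite ways; the across-period shift dominates (190 vs 134 kJ/mol).
Tabulated electron affinity (kJ/mol): Al 42, Si 134, Te 190, Tl 19.
So from highest to lowest: Te > Si > Al > Tl.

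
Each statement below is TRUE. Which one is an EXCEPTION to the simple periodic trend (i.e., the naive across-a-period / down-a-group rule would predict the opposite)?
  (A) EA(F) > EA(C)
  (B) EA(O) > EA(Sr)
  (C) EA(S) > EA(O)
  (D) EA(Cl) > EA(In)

The general trend: electron affinity increases across a period and decreases down a group.
(A) F (period 2, group 17) vs C (period 2, group 14): the stated order agrees with the simple trend.
(B) O (period 2, group 16) vs Sr (period 5, group 2): the stated order agrees with the simple trend.
(C) S (period 3, group 16) vs O (period 2, group 16): the stated order contradicts the simple trend.
(D) Cl (period 3, group 17) vs In (period 5, group 13): the stated order agrees with the simple trend.
The exception is (C): the compact 2p subshell of O repels the added electron more than S's larger 3p does.

(C)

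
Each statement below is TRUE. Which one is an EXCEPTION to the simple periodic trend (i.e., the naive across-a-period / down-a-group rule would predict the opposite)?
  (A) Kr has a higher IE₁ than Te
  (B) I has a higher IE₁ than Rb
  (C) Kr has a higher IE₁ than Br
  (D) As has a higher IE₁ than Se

(D)

The general trend: IE₁ increases across a period and decreases down a group.
(A) Kr (period 4, group 18) vs Te (period 5, group 16): the stated order agrees with the simple trend.
(B) I (period 5, group 17) vs Rb (period 5, group 1): the stated order agrees with the simple trend.
(C) Kr (period 4, group 18) vs Br (period 4, group 17): the stated order agrees with the simple trend.
(D) As (period 4, group 15) vs Se (period 4, group 16): the stated order contradicts the simple trend.
The exception is (D): Se (4p⁴) ionizes more easily than half-filled As (4p³).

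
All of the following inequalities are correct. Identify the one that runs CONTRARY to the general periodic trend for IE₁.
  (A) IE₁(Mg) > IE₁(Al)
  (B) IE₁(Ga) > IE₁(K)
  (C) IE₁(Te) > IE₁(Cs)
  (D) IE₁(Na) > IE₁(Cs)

The general trend: IE₁ increases across a period and decreases down a group.
(A) Mg (period 3, group 2) vs Al (period 3, group 13): the stated order contradicts the simple trend.
(B) Ga (period 4, group 13) vs K (period 4, group 1): the stated order agrees with the simple trend.
(C) Te (period 5, group 16) vs Cs (period 6, group 1): the stated order agrees with the simple trend.
(D) Na (period 3, group 1) vs Cs (period 6, group 1): the stated order agrees with the simple trend.
The exception is (A): Al's single 3p electron is easier to remove than one from Mg's filled 3s².

(A)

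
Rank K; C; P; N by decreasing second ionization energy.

The second ionization energy removes an electron from the +1 ion. For each element: K⁺ is the bare [Ar] core; C⁺ still has 3 valence electrons; P⁺ still has 4 valence electrons; N⁺ still has 4 valence electrons.
Pulling an electron out of a noble-gas core costs far more than removing a remaining valence electron, so K sits at the high end of IE_2.
Valence configurations: C⁺ [He]2s²2p¹, P⁺ [Ne]3s²3p², N⁺ [He]2s²2p².
Tabulated IE_2 (kJ/mol): K 3052, C 2353, P 1907, N 2856.
Hence IE_2: P < C < N < K.

K > N > C > P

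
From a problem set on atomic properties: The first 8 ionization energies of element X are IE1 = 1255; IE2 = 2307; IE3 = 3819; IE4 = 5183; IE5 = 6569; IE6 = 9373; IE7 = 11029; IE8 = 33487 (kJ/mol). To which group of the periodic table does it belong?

Look for the largest jump between consecutive ionization energies: IE8/IE7 ≈ 3.0, far larger than any earlier ratio.
That jump marks the point where a core electron is being removed. So the atom has 7 valence electrons.
A main-group element with 7 valence electrons is in group 17.

Group 17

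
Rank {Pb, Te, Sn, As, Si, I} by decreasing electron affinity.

I, Te, Si, Sn, As, Pb

Si is in period 3, group 14; As is in period 4, group 15; Sn is in period 5, group 14; Te is in period 5, group 16; I is in period 5, group 17; Pb is in period 6, group 14.
Atoms with high Z_eff and room in the valence shell (especially the halogens) have the most exothermic electron affinities.
Neither a single period nor a single group — weigh both effects.
As > Pb: relative to Pb, both the across-period and down-group shifts push As's electron affinity up.
Sn > As: this pair runs against the simple trend — see the exception note.
Si > Sn: Si sits above Sn in group 14, so the down-group effect alone puts Si higher.
Te > Si: period and group pull opposite ways; the across-period shift dominates (190 vs 134 kJ/mol).
I > Te: both are in period 5; the period trend gives I the larger value.
Note the exception: Sn has a higher electron affinity than As, contrary to the simple trend — adding an electron to As's half-filled np³ subshell costs electron-pairing energy.
Approximate values (kJ/mol): Si 134, As 78, Sn 107, Te 190, I 295, Pb 35.
So from highest to lowest: I > Te > Si > Sn > As > Pb.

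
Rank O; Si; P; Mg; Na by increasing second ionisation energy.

After 1 electron has been removed, what remains? O⁺ still has 5 valence electrons; Si⁺ still has 3 valence electrons; P⁺ still has 4 valence electrons; Mg⁺ still has 1 valence electron; Na⁺ is the bare [Ne] core.
Core electrons are held far more tightly than valence electrons, so Na tops the IE_2 order.
Valence configurations: O⁺ [He]2s²2p³, Si⁺ [Ne]3s²3p¹, P⁺ [Ne]3s²3p², Mg⁺ [Ne]3s¹.
Approximate IE_2 values (kJ/mol): O 3388, Si 1577, P 1907, Mg 1451, Na 4562.
Overall IE_2 order: Mg < Si < P < O < Na.

Mg, Si, P, O, Na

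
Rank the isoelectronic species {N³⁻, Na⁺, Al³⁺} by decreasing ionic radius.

N³⁻ > Na⁺ > Al³⁺

All of these have 10 electrons, so size is governed by nuclear charge alone: the more protons, the stronger the pull on the same electron cloud, and the smaller the ion.
Nuclear charges: Al³⁺ (Z=13), Na⁺ (Z=11), N³⁻ (Z=7).
Largest to smallest: N³⁻ > Na⁺ > Al³⁺.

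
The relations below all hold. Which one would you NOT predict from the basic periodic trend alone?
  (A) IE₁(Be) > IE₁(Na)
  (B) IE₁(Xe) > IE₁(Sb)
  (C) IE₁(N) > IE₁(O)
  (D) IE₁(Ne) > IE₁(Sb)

The general trend: first ionisation energy increases across a period and decreases down a group.
(A) Be (period 2, group 2) vs Na (period 3, group 1): the stated order agrees with the simple trend.
(B) Xe (period 5, group 18) vs Sb (period 5, group 15): the stated order agrees with the simple trend.
(C) N (period 2, group 15) vs O (period 2, group 16): the stated order contradicts the simple trend.
(D) Ne (period 2, group 18) vs Sb (period 5, group 15): the stated order agrees with the simple trend.
The exception is (C): pairing an electron in O's 2p⁴ costs repulsion energy, so O ionizes more easily than half-filled N (2p³).

(C)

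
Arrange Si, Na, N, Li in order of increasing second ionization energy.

Consider each +1 ion: Si⁺ still has 3 valence electrons; Na⁺ is the bare [Ne] core; N⁺ still has 4 valence electrons; Li⁺ is the bare [He] core.
Pulling an electron out of a noble-gas core costs far more than removing a remaining valence electron, so Na and Li sit at the high end of IE_2.
Valence configurations: Si⁺ [Ne]3s²3p¹, N⁺ [He]2s²2p².
The numbers (kJ/mol): Si 1577, Na 4562, N 2856, Li 7298.
Overall IE_2 order: Si < N < Na < Li.

Si, N, Na, Li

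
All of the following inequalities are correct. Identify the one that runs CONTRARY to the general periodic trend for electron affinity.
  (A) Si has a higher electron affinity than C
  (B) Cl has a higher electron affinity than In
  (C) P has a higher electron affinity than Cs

(A)

The general trend: electron affinity increases across a period and decreases down a group.
(A) Si (period 3, group 14) vs C (period 2, group 14): the stated order contradicts the simple trend.
(B) Cl (period 3, group 17) vs In (period 5, group 13): the stated order agrees with the simple trend.
(C) P (period 3, group 15) vs Cs (period 6, group 1): the stated order agrees with the simple trend.
The exception is (A): Si's larger, more diffuse 3p orbitals accept an added electron slightly more readily than C's compact 2p.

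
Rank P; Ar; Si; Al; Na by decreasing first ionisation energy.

Ar, P, Si, Al, Na

IE₁ increases left→right with effective nuclear charge and decreases top→bottom as the valence shell moves farther out.
All lie in period 3, so first ionization energy increases left to right.
So from highest to lowest: Ar > P > Si > Al > Na.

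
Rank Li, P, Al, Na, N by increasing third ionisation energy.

Al < P < N < Na < Li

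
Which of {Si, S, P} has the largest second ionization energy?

Consider each +1 ion: Si⁺ still has 3 valence electrons; S⁺ still has 5 valence electrons; P⁺ still has 4 valence electrons.
All are still removing valence electrons, so compare the +1 ions as you would atoms: IE_2 generally rises across a period (higher Z_eff) and falls down a group (larger shell), subject to the usual subshell exceptions.
Valence configurations: Si⁺ [Ne]3s²3p¹, S⁺ [Ne]3s²3p³, P⁺ [Ne]3s²3p².
Tabulated IE_2 (kJ/mol): Si 1577, S 2252, P 1907.
So the second ionization energies run Si < P < S.

S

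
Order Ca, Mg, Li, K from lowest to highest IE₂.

The second ionization energy removes an electron from the +1 ion. For each element: Ca⁺ still has 1 valence electron; Mg⁺ still has 1 valence electron; Li⁺ is the bare [He] core; K⁺ is the bare [Ar] core.
Core electrons are held far more tightly than valence electrons, so K and Li top the IE_2 order.
Valence configurations: Ca⁺ [Ar]4s¹, Mg⁺ [Ne]3s¹.
Approximate IE_2 values (kJ/mol): Ca 1145, Mg 1451, Li 7298, K 3052.
So the second ionization energies run Ca < Mg < K < Li.

Ca, Mg, K, Li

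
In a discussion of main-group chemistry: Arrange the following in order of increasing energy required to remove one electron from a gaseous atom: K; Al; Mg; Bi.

K < Al < Bi < Mg

Removing the outermost electron gets harder across a period and easier down a group.
These span different periods and groups, so the two trends combine.
Al > K: both effects reinforce here, so Al is clearly the higher of the two.
Bi > Al: period and group pull opposite ways; the across-period shift dominates (703 vs 578 kJ/mol).
Mg > Bi: the two effects oppose for this pair; the down-group effect wins (738 vs 703 kJ/mol).
Note the exception: Mg has a higher first ionization energy than Al, contrary to the simple trend — Al's single 3p electron is easier to remove than one from Mg's filled 3s².
Approximate values (kJ/mol): Mg 738, Al 578, K 419, Bi 703.
So from lowest to highest: K < Al < Bi < Mg.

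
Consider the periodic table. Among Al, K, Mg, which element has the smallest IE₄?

K

The fourth ionization energy removes an electron from the +3 ion. For each element: Al³⁺ is the bare [Ne] core; K³⁺ is already 2 electrons into the core; Mg³⁺ is already 1 electron into the core.
All of these are removing an electron from a noble-gas core or deeper; the smaller core (lower principal quantum number) is held far more tightly, and within a period the higher nuclear charge binds the same core more tightly.
Approximate IE_4 values (kJ/mol): Al 11577, K 5877, Mg 10543.
Hence IE_4: K < Mg < Al.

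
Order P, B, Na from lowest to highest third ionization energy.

P < B < Na

After 2 electrons have been removed, what remains? P²⁺ still has 3 valence electrons; B²⁺ still has 1 valence electron; Na²⁺ is already 1 electron into the core.
Core electrons are held far more tightly than valence electrons, so Na tops the IE_3 order.
Valence configurations: P²⁺ [Ne]3s²3p¹, B²⁺ [He]2s¹.
The numbers (kJ/mol): P 2914, B 3660, Na 6910.
So the third ionization energies run P < B < Na.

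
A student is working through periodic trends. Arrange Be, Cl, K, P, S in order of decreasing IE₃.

Be > K > Cl > S > P

Consider each +2 ion: Be²⁺ is the bare [He] core; Cl²⁺ still has 5 valence electrons; K²⁺ is already 1 electron into the core; P²⁺ still has 3 valence electrons; S²⁺ still has 4 valence electrons.
Pulling an electron out of a noble-gas core costs far more than removing a remaining valence electron, so K and Be sit at the high end of IE_3.
Valence configurations: Cl²⁺ [Ne]3s²3p³, P²⁺ [Ne]3s²3p¹, S²⁺ [Ne]3s²3p².
Approximate IE_3 values (kJ/mol): Be 14849, Cl 3822, K 4420, P 2914, S 3357.
So the third ionization energies run P < S < Cl < K < Be.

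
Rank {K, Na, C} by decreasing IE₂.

Consider each +1 ion: K⁺ is the bare [Ar] core; Na⁺ is the bare [Ne] core; C⁺ still has 3 valence electrons.
Breaking into a closed-shell core is much more expensive than removing a leftover valence electron — K and Na have the largest IE_2 here.
Approximate IE_2 values (kJ/mol): K 3052, Na 4562, C 2353.
Putting it together, IE_2: C < K < Na.

Na > K > C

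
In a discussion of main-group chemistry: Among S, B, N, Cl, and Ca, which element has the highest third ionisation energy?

Ca

Consider each +2 ion: S²⁺ still has 4 valence electrons; B²⁺ still has 1 valence electron; N²⁺ still has 3 valence electrons; Cl²⁺ still has 5 valence electrons; Ca²⁺ is the bare [Ar] core.
Breaking into a closed-shell core is much more expensive than removing a leftover valence electron — Ca has the largest IE_3 here.
Valence configurations: S²⁺ [Ne]3s²3p², B²⁺ [He]2s¹, N²⁺ [He]2s²2p¹, Cl²⁺ [Ne]3s²3p³.
Approximate IE_3 values (kJ/mol): S 3357, B 3660, N 4578, Cl 3822, Ca 4912.
Overall IE_3 order: S < B < Cl < N < Ca.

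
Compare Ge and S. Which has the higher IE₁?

S is in period 3, group 16; Ge is in period 4, group 14.
First ionization energy rises across a period (greater Z_eff holds electrons more tightly) and falls down a group (valence electrons are farther from the nucleus).
These span different periods and groups, so the two trends combine.
S > Ge: relative to Ge, both the across-period and down-group shifts push S's first ionization energy up.
Tabulated first ionization energy (kJ/mol): S 1000, Ge 762.
So S has the higher IE₁ (S > Ge).

S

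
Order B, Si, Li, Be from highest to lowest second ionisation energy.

Li, B, Be, Si

The second ionization energy removes an electron from the +1 ion. For each element: B⁺ still has 2 valence electrons; Si⁺ still has 3 valence electrons; Li⁺ is the bare [He] core; Be⁺ still has 1 valence electron.
Breaking into a closed-shell core is much more expensive than removing a leftover valence electron — Li has the largest IE_2 here.
Valence configurations: B⁺ [He]2s², Si⁺ [Ne]3s²3p¹, Be⁺ [He]2s¹.
Tabulated IE_2 (kJ/mol): B 2427, Si 1577, Li 7298, Be 1757.
Putting it together, IE_2: Si < Be < B < Li.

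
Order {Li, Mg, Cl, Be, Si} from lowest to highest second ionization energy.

The second ionization energy removes an electron from the +1 ion. For each element: Li⁺ is the bare [He] core; Mg⁺ still has 1 valence electron; Cl⁺ still has 6 valence electrons; Be⁺ still has 1 valence electron; Si⁺ still has 3 valence electrons.
Breaking into a closed-shell core is much more expensive than removing a leftover valence electron — Li has the largest IE_2 here.
Valence configurations: Mg⁺ [Ne]3s¹, Cl⁺ [Ne]3s²3p⁴, Be⁺ [He]2s¹, Si⁺ [Ne]3s²3p¹.
The numbers (kJ/mol): Li 7298, Mg 1451, Cl 2298, Be 1757, Si 1577.
Overall IE_2 order: Mg < Si < Be < Cl < Li.

Mg, Si, Be, Cl, Li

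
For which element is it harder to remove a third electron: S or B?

The third ionization energy removes an electron from the +2 ion. For each element: S²⁺ still has 4 valence electrons; B²⁺ still has 1 valence electron.
All are still removing valence electrons, so compare the +2 ions as you would atoms: IE_3 generally rises across a period (higher Z_eff) and falls down a group (larger shell), subject to the usual subshell exceptions.
Valence configurations: S²⁺ [Ne]3s²3p², B²⁺ [He]2s¹.
Approximate IE_3 values (kJ/mol): S 3357, B 3660.
Overall IE_3 order: S < B.

B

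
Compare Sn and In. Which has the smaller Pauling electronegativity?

In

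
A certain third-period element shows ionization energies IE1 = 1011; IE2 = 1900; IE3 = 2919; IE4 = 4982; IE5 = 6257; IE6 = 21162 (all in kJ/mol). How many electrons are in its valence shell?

5

Look for the largest jump between consecutive ionization energies: IE6/IE5 ≈ 3.4, far larger than any earlier ratio.
That jump marks the point where a core electron is being removed. So the atom has 5 valence electrons.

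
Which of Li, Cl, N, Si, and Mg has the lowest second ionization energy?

Mg

The second ionization energy removes an electron from the +1 ion. For each element: Li⁺ is the bare [He] core; Cl⁺ still has 6 valence electrons; N⁺ still has 4 valence electrons; Si⁺ still has 3 valence electrons; Mg⁺ still has 1 valence electron.
Breaking into a closed-shell core is much more expensive than removing a leftover valence electron — Li has the largest IE_2 here.
Valence configurations: Cl⁺ [Ne]3s²3p⁴, N⁺ [He]2s²2p², Si⁺ [Ne]3s²3p¹, Mg⁺ [Ne]3s¹.
Approximate IE_2 values (kJ/mol): Li 7298, Cl 2298, N 2856, Si 1577, Mg 1451.
Overall IE_2 order: Mg < Si < Cl < N < Li.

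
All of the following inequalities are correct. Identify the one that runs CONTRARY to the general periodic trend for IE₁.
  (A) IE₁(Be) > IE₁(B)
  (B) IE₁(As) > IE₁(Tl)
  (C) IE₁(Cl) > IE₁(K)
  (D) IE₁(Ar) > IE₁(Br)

The general trend: IE₁ increases across a period and decreases down a group.
(A) Be (period 2, group 2) vs B (period 2, group 13): the stated order contradicts the simple trend.
(B) As (period 4, group 15) vs Tl (period 6, group 13): the stated order agrees with the simple trend.
(C) Cl (period 3, group 17) vs K (period 4, group 1): the stated order agrees with the simple trend.
(D) Ar (period 3, group 18) vs Br (period 4, group 17): the stated order agrees with the simple trend.
The exception is (A): removing B's lone 2p electron is easier than breaking Be's filled 2s².

(A)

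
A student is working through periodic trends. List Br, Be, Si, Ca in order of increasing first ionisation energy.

Be is in period 2, group 2; Si is in period 3, group 14; Ca is in period 4, group 2; Br is in period 4, group 17.
First ionization energy rises across a period (greater Z_eff holds electrons more tightly) and falls down a group (valence electrons are farther from the nucleus).
Here both period and group differ, so the two effects have to be weighed against each other.
Si > Ca: both effects reinforce here, so Si is clearly the higher of the two.
Be > Si: period and group pull opposite ways; the down-group shift dominates (900 vs 786 kJ/mol).
Br > Be: the two effects oppose for this pair; the across-period effect wins (1140 vs 900 kJ/mol).
Approximate values (kJ/mol): Be 900, Si 786, Ca 590, Br 1140.
So from lowest to highest: Ca < Si < Be < Br.

Ca < Si < Be < Br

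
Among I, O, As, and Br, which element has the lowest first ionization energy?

As

O is in period 2, group 16; As is in period 4, group 15; Br is in period 4, group 17; I is in period 5, group 17.
Removing the outermost electron gets harder across a period and easier down a group.
These span different periods and groups, so the two trends combine.
I > As: period and group pull opposite ways; the across-period shift dominates (1008 vs 947 kJ/mol).
Br > I: Br sits above I in group 17, so the down-group effect alone puts Br higher.
O > Br: period and group pull opposite ways; the down-group shift dominates (1314 vs 1140 kJ/mol).
Approximate values (kJ/mol): O 1314, As 947, Br 1140, I 1008.
The lowest first ionization energy among these belongs to As.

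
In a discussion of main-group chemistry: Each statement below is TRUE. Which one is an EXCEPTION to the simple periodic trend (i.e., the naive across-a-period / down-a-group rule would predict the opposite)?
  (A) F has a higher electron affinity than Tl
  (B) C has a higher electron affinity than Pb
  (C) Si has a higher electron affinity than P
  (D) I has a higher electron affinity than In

The general trend: electron affinity increases across a period and decreases down a group.
(A) F (period 2, group 17) vs Tl (period 6, group 13): the stated order agrees with the simple trend.
(B) C (period 2, group 14) vs Pb (period 6, group 14): the stated order agrees with the simple trend.
(C) Si (period 3, group 14) vs P (period 3, group 15): the stated order contradicts the simple trend.
(D) I (period 5, group 17) vs In (period 5, group 13): the stated order agrees with the simple trend.
The exception is (C): adding an electron to P's half-filled 3p³ is unfavourable, so Si (3p²) has the more exothermic EA.

(C)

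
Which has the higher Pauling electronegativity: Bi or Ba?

Ba is in period 6, group 2; Bi is in period 6, group 15.
Electronegativity increases across a period and decreases down a group, tracking effective nuclear charge and atomic size.
All lie in period 6, so electronegativity increases left to right.
So Bi has the higher Pauling electronegativity (Bi > Ba).

Bi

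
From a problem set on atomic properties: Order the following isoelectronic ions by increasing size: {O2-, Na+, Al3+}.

All of these have 10 electrons, so size is governed by nuclear charge alone: the more protons, the stronger the pull on the same electron cloud, and the smaller the ion.
Nuclear charges: Al3+ (Z=13), Na+ (Z=11), O2- (Z=8).
Smallest to largest: Al3+ < Na+ < O2-.

Al3+ < Na+ < O2-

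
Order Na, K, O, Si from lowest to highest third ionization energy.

The third ionization energy removes an electron from the +2 ion. For each element: Na²⁺ is already 1 electron into the core; K²⁺ is already 1 electron into the core; O²⁺ still has 4 valence electrons; Si²⁺ still has 2 valence electrons.
Usually core removal costs more than valence removal, but here the competition is close: a tightly held n=2 valence electron can cost more to remove than an n=3 core electron, so the actual values have to decide it.
Valence configurations: O²⁺ [He]2s²2p², Si²⁺ [Ne]3s².
Approximate IE_3 values (kJ/mol): Na 6910, K 4420, O 5300, Si 3232.
So the third ionization energies run Si < K < O < Na.

Si < K < O < Na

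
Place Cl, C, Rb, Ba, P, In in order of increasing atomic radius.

C is in period 2, group 14; P is in period 3, group 15; Cl is in period 3, group 17; Rb is in period 5, group 1; In is in period 5, group 13; Ba is in period 6, group 2.
Atomic radius shrinks across a period as nuclear charge pulls the same shell inward, and grows down a group as new shells are added.
These span different periods and groups, so the two trends combine.
Cl > C: the two effects oppose for this pair; the down-group effect wins (99 vs 75 pm).
P > Cl: both are in period 3; the period trend gives P the larger value.
In > P: relative to P, both the across-period and down-group shifts push In's atomic radius up.
Ba > In: relative to In, both the across-period and down-group shifts push Ba's atomic radius up.
Rb > Ba: period and group pull opposite ways; the across-period shift dominates (210 vs 196 pm).
Tabulated atomic radius (pm): C 75, P 111, Cl 99, Rb 210, In 142, Ba 196.
So from smallest to largest: C < Cl < P < In < Ba < Rb.

C < Cl < P < In < Ba < Rb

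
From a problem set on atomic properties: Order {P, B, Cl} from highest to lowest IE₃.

Consider each +2 ion: P²⁺ still has 3 valence electrons; B²⁺ still has 1 valence electron; Cl²⁺ still has 5 valence electrons.
All are still removing valence electrons, so compare the +2 ions as you would atoms: IE_3 generally rises across a period (higher Z_eff) and falls down a group (larger shell), subject to the usual subshell exceptions.
Valence configurations: P²⁺ [Ne]3s²3p¹, B²⁺ [He]2s¹, Cl²⁺ [Ne]3s²3p³.
The numbers (kJ/mol): P 2914, B 3660, Cl 3822.
So the third ionization energies run P < B < Cl.

Cl, B, P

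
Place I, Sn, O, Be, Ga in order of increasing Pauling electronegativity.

Electronegativity increases across a period and decreases down a group, tracking effective nuclear charge and atomic size.
Neither a single period nor a single group — weigh both effects.
Ga > Be: period and group pull opposite ways; the across-period shift dominates (1.81 vs 1.57).
Sn > Ga: the two effects oppose for this pair; the across-period effect wins (1.96 vs 1.81).
I > Sn: I lies to the right of Sn in period 5, so the across-period effect alone puts I higher.
O > I: the two effects oppose for this pair; the down-group effect wins (3.44 vs 2.66).
For reference (Pauling): Be 1.57, O 3.44, Ga 1.81, Sn 1.96, I 2.66.
So from lowest to highest: Be < Ga < Sn < I < O.

Be, Ga, Sn, I, O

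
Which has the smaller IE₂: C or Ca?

After 1 electron has been removed, what remains? C⁺ still has 3 valence electrons; Ca⁺ still has 1 valence electron.
All are still removing valence electrons, so compare the +1 ions as you would atoms: IE_2 generally rises across a period (higher Z_eff) and falls down a group (larger shell), subject to the usual subshell exceptions.
Valence configurations: C⁺ [He]2s²2p¹, Ca⁺ [Ar]4s¹.
The numbers (kJ/mol): C 2353, Ca 1145.
Hence IE_2: Ca < C.

Ca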